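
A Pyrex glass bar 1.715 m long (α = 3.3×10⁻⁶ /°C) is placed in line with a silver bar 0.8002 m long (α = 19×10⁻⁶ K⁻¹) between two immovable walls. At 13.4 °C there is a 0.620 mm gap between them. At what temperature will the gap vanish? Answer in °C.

Gap closes when ΔL₁ + ΔL₂ = 0.620 mm = 6.20×10⁻⁴ m
(α₁L₁ + α₂L₂)ΔT = g
α₁L₁ + α₂L₂ = 3.3×10⁻⁶×1.715 + 19×10⁻⁶×0.8002 = 2.08633×10⁻⁵ m/K
ΔT = 6.20×10⁻⁴ / 2.08633×10⁻⁵ = 29.717 K
T = 13.4 + 29.717 = 43.117 °C

T = 43.1 °C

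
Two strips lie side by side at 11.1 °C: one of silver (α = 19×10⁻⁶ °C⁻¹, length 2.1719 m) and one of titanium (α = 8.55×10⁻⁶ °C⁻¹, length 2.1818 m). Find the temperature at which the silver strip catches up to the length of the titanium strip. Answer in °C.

L₁(1 + α₁ΔT) = L₂(1 + α₂ΔT) ⇒ ΔT = (L₂ − L₁)/(α₁L₁ − α₂L₂)
L₂ − L₁ = 2.1818 − 2.1719 = 9.90×10⁻³ m
α₁L₁ − α₂L₂ = 19×10⁻⁶×2.1719 − 8.55×10⁻⁶×2.1818 = 2.261171×10⁻⁵ m/K
ΔT = 9.90×10⁻³ / 2.261171×10⁻⁵ = 437.826 K
T = 11.1 + 437.826 = 448.926 °C

T = 448.9 °C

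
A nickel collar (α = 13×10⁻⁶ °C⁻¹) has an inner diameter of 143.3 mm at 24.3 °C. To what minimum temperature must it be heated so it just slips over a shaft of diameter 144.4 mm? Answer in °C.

T = 615 °C

Required Δd = 144.4 − 143.3 = 1.1 mm
Δd = αd₀ΔT ⇒ ΔT = Δd/(αd₀) = 1.1 / (13×10⁻⁶ × 143.3) = 590.48 K
T_min = 24.3 + 590.48 = 614.78 °C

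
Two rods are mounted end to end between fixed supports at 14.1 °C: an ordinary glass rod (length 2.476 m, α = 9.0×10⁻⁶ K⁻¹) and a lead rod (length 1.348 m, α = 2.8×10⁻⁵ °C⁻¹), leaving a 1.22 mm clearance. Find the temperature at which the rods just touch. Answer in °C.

Gap closes when ΔL₁ + ΔL₂ = 1.22 mm = 1.22×10⁻³ m
(α₁L₁ + α₂L₂)ΔT = g
α₁L₁ + α₂L₂ = 9.0×10⁻⁶×2.476 + 2.8×10⁻⁵×1.348 = 6.0028×10⁻⁵ m/K
ΔT = 1.22×10⁻³ / 6.0028×10⁻⁵ = 20.324 K
T = 14.1 + 20.324 = 34.424 °C

T = 34.4 °C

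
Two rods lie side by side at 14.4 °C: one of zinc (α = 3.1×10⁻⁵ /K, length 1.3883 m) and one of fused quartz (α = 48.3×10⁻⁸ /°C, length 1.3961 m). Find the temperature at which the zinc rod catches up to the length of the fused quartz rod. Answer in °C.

T = 198.5 °C

Equal length when α₁L₁ΔT − α₂L₂ΔT = L₂ − L₁ = 7.80×10⁻³ m
α₁L₁ = 4.30373×10⁻⁵, α₂L₂ = 6.743163×10⁻⁷ → Δ(αL) = 4.23629837×10⁻⁵ m/K
ΔT = 7.80×10⁻³ / 4.23629837×10⁻⁵ = 184.123 K, so T = 14.4 + 184.123 = 198.523 °C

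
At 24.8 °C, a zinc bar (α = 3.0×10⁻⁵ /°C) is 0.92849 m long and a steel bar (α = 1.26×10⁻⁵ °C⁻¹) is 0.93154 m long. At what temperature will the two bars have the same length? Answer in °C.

Equal length when α₁L₁ΔT − α₂L₂ΔT = L₂ − L₁ = 3.05×10⁻³ m
α₁L₁ = 2.78547×10⁻⁵, α₂L₂ = 1.1737404×10⁻⁵ → Δ(αL) = 1.6117296×10⁻⁵ m/K
ΔT = 3.05×10⁻³ / 1.6117296×10⁻⁵ = 189.238 K, so T = 24.8 + 189.238 = 214.038 °C

T = 214.0 °C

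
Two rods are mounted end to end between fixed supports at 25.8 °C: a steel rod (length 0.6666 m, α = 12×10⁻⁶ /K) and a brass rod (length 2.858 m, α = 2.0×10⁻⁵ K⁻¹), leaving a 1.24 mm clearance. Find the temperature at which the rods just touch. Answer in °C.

α₁L₁ = 7.9992×10⁻⁶ m/K, α₂L₂ = 5.716×10⁻⁵ m/K → total 6.51592×10⁻⁵ m/K
ΔT = g/(α₁L₁+α₂L₂) = 1.24×10⁻³ / 6.51592×10⁻⁵ = 19.030 K
T = 25.8 + 19.030 = 44.830 °C

T = 44.8 °C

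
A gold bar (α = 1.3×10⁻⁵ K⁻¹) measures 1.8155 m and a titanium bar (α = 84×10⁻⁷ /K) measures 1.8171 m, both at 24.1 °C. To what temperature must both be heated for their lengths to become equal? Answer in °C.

Equal length when α₁L₁ΔT − α₂L₂ΔT = L₂ − L₁ = 1.60×10⁻³ m
α₁L₁ = 2.36015×10⁻⁵, α₂L₂ = 1.526364×10⁻⁵ → Δ(αL) = 8.33786×10⁻⁶ m/K
ΔT = 1.60×10⁻³ / 8.33786×10⁻⁶ = 191.896 K, so T = 24.1 + 191.896 = 215.996 °C

T = 216.0 °C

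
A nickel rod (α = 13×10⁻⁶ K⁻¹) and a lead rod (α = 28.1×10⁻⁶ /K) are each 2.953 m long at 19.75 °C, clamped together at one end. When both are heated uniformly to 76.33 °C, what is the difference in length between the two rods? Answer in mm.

ΔT = 56.58 K
nickel: ΔL = 13×10⁻⁶ × 2.953 m × 56.58 = 2.1720×10⁻³ m = 2.1720 mm
lead: ΔL = 28.1×10⁻⁶ × 2.953 m × 56.58 = 4.6950×10⁻³ m = 4.6950 mm
difference = 4.6950 − 2.1720 = 2.523 mm

2.52 mm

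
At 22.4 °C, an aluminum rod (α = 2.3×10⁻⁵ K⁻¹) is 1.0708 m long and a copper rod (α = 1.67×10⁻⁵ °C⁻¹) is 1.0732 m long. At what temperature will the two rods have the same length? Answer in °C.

T = 380.3 °C

Equal length when α₁L₁ΔT − α₂L₂ΔT = L₂ − L₁ = 2.40×10⁻³ m
α₁L₁ = 2.46284×10⁻⁵, α₂L₂ = 1.792244×10⁻⁵ → Δ(αL) = 6.70596×10⁻⁶ m/K
ΔT = 2.40×10⁻³ / 6.70596×10⁻⁶ = 357.891 K, so T = 22.4 + 357.891 = 380.291 °C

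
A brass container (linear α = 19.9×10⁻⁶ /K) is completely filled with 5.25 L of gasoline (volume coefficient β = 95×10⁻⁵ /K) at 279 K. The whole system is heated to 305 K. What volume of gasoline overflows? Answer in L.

The container also expands: β_container ≈ 3α = 5.97×10⁻⁵ /K
Net overflow = V₀(β_liq − 3α_cont)ΔT
β − 3α = 9.50×10⁻⁴ − 5.97×10⁻⁵ = 8.903×10⁻⁴ /K; ΔT = 26 K
ΔV = 5.25 × 8.903×10⁻⁴ × 26 = 0.122 L

0.122 L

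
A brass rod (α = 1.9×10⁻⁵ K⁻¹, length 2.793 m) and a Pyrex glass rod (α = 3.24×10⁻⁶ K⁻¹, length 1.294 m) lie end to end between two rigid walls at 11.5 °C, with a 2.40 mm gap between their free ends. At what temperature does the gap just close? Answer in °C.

Gap closes when ΔL₁ + ΔL₂ = 2.40 mm = 2.40×10⁻³ m
(α₁L₁ + α₂L₂)ΔT = g
α₁L₁ + α₂L₂ = 1.9×10⁻⁵×2.793 + 3.24×10⁻⁶×1.294 = 5.725956×10⁻⁵ m/K
ΔT = 2.40×10⁻³ / 5.725956×10⁻⁵ = 41.914 K
T = 11.5 + 41.914 = 53.414 °C

T = 53.4 °C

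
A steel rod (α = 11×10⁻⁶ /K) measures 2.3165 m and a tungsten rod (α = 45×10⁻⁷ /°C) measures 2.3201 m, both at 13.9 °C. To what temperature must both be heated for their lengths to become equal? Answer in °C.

T = 253.2 °C

L₁(1 + α₁ΔT) = L₂(1 + α₂ΔT) ⇒ ΔT = (L₂ − L₁)/(α₁L₁ − α₂L₂)
L₂ − L₁ = 2.3201 − 2.3165 = 3.60×10⁻³ m
α₁L₁ − α₂L₂ = 11×10⁻⁶×2.3165 − 45×10⁻⁷×2.3201 = 1.504105×10⁻⁵ m/K
ΔT = 3.60×10⁻³ / 1.504105×10⁻⁵ = 239.345 K
T = 13.9 + 239.345 = 253.245 °C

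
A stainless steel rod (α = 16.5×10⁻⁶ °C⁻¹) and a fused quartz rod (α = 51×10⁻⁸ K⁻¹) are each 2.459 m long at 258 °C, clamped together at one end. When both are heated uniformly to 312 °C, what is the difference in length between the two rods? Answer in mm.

2.12 mm

ΔT = 54 K
stainless steel: ΔL = 16.5×10⁻⁶ × 2.459 m × 54 = 2.1910×10⁻³ m = 2.1910 mm
fused quartz: ΔL = 51×10⁻⁸ × 2.459 m × 54 = 6.7721×10⁻⁵ m = 0.067721 mm
difference = 2.1910 − 0.067721 = 2.123279 mm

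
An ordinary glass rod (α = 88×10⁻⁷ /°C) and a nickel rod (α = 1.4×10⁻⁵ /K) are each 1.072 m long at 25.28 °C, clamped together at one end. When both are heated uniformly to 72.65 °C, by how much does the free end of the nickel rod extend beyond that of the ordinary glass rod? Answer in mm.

ΔT = 47.37 K
ordinary glass: ΔL = 88×10⁻⁷ × 1.072 m × 47.37 = 4.4687×10⁻⁴ m = 0.44687 mm
nickel: ΔL = 1.4×10⁻⁵ × 1.072 m × 47.37 = 7.1093×10⁻⁴ m = 0.71093 mm
difference = 0.71093 − 0.44687 = 0.26406 mm

0.264 mm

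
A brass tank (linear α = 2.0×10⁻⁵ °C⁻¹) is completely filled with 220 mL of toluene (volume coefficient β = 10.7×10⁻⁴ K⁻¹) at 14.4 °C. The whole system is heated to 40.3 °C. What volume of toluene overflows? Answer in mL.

The tank also expands: β_container ≈ 3α = 6.0×10⁻⁵ /K
Net overflow = V₀(β_liq − 3α_cont)ΔT
β − 3α = 1.07×10⁻³ − 6.0×10⁻⁵ = 1.01×10⁻³ /K; ΔT = 25.9 K
ΔV = 220 × 1.01×10⁻³ × 25.9 = 5.75 mL

5.75 mL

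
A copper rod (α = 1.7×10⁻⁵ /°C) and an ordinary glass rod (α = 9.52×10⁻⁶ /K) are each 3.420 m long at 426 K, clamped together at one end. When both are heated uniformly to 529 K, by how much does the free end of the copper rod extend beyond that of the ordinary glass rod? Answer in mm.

ΔT = 103 K
copper: ΔL = 1.7×10⁻⁵ × 3.420 m × 103 = 5.9884×10⁻³ m = 5.9884 mm
ordinary glass: ΔL = 9.52×10⁻⁶ × 3.420 m × 103 = 3.3535×10⁻³ m = 3.3535 mm
difference = 5.9884 − 3.3535 = 2.6349 mm

2.63 mm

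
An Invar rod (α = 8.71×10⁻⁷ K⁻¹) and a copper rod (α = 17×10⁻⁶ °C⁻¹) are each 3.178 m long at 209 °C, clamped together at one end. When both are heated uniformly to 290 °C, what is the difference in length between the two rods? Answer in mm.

4.15 mm

ΔT = 81 K
Invar: ΔL = 8.71×10⁻⁷ × 3.178 m × 81 = 2.2421×10⁻⁴ m = 0.22421 mm
copper: ΔL = 17×10⁻⁶ × 3.178 m × 81 = 4.3761×10⁻³ m = 4.3761 mm
difference = 4.3761 − 0.22421 = 4.15189 mm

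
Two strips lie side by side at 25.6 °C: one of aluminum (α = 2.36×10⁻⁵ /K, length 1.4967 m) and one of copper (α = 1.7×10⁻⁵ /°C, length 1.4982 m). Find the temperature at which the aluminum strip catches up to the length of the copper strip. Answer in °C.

T = 177.8 °C

L₁(1 + α₁ΔT) = L₂(1 + α₂ΔT) ⇒ ΔT = (L₂ − L₁)/(α₁L₁ − α₂L₂)
L₂ − L₁ = 1.4982 − 1.4967 = 1.50×10⁻³ m
α₁L₁ − α₂L₂ = 2.36×10⁻⁵×1.4967 − 1.7×10⁻⁵×1.4982 = 9.85272×10⁻⁶ m/K
ΔT = 1.50×10⁻³ / 9.85272×10⁻⁶ = 152.242 K
T = 25.6 + 152.242 = 177.842 °C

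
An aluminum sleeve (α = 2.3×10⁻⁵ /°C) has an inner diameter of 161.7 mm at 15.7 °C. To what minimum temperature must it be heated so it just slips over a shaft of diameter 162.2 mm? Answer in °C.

Required Δd = 162.2 − 161.7 = 0.5 mm
Δd = αd₀ΔT ⇒ ΔT = Δd/(αd₀) = 0.5 / (2.3×10⁻⁵ × 161.7) = 134.44 K
T_min = 15.7 + 134.44 = 150.14 °C

T = 150 °C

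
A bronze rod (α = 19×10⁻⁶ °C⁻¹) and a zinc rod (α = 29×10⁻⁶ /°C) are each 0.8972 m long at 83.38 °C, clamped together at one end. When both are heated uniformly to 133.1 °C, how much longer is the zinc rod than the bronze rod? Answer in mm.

0.446 mm

ΔT = 49.72 K
bronze: ΔL = 19×10⁻⁶ × 0.8972 m × 49.72 = 8.4757×10⁻⁴ m = 0.84757 mm
zinc: ΔL = 29×10⁻⁶ × 0.8972 m × 49.72 = 1.2937×10⁻³ m = 1.2937 mm
difference = 1.2937 − 0.84757 = 0.44613 mm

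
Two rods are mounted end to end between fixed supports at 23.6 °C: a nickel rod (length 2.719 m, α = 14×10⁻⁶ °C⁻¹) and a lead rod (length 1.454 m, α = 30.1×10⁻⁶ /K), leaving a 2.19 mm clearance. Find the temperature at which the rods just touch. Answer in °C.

T = 50.4 °C

α₁L₁ = 3.8066×10⁻⁵ m/K, α₂L₂ = 4.37654×10⁻⁵ m/K → total 8.18314×10⁻⁵ m/K
ΔT = g/(α₁L₁+α₂L₂) = 2.19×10⁻³ / 8.18314×10⁻⁵ = 26.762 K
T = 23.6 + 26.762 = 50.362 °C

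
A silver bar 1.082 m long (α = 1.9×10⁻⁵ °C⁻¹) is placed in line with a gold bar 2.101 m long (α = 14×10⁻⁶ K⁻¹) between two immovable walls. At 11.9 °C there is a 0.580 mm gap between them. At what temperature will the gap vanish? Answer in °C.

α₁L₁ = 2.0558×10⁻⁵ m/K, α₂L₂ = 2.9414×10⁻⁵ m/K → total 4.9972×10⁻⁵ m/K
ΔT = g/(α₁L₁+α₂L₂) = 5.80×10⁻⁴ / 4.9972×10⁻⁵ = 11.606 K
T = 11.9 + 11.606 = 23.506 °C

T = 23.5 °C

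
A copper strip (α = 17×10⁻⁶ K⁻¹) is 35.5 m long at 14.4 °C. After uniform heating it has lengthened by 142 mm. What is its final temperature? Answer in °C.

ΔL = αL₀ΔT ⇒ ΔT = ΔL / (αL₀)
ΔT = 142×10⁻³ m / (17×10⁻⁶ × 35.5 m) = 235.29 K
T = 14.4 + 235.29 = 249.69 °C

T = 250 °C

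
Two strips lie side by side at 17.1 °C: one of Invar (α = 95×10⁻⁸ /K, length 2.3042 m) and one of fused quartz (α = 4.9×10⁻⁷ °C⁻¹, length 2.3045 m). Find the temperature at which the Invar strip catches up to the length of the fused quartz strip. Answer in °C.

Equal length when α₁L₁ΔT − α₂L₂ΔT = L₂ − L₁ = 3.00×10⁻⁴ m
α₁L₁ = 2.18899×10⁻⁶, α₂L₂ = 1.129205×10⁻⁶ → Δ(αL) = 1.059785×10⁻⁶ m/K
ΔT = 3.00×10⁻⁴ / 1.059785×10⁻⁶ = 283.076 K, so T = 17.1 + 283.076 = 300.176 °C

T = 300.2 °C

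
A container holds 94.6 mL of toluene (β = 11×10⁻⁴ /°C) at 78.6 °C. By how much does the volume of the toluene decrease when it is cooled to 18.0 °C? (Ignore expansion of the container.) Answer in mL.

ΔV = 6.31 mL

|ΔT| = |18.0 − 78.6| = 60.6 K
ΔV = βV₀ΔT = (11×10⁻⁴)(94.6)(60.6) = 6.31 mL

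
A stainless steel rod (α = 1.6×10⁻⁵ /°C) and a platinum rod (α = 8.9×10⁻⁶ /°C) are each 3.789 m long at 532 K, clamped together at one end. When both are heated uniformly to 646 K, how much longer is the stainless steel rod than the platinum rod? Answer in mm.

ΔT = 114 K
stainless steel: ΔL = 1.6×10⁻⁵ × 3.789 m × 114 = 6.9111×10⁻³ m = 6.9111 mm
platinum: ΔL = 8.9×10⁻⁶ × 3.789 m × 114 = 3.8443×10⁻³ m = 3.8443 mm
difference = 6.9111 − 3.8443 = 3.0668 mm

3.07 mm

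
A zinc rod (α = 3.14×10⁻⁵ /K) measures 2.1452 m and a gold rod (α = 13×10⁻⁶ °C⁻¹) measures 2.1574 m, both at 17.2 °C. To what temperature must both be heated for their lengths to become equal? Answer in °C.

L₁(1 + α₁ΔT) = L₂(1 + α₂ΔT) ⇒ ΔT = (L₂ − L₁)/(α₁L₁ − α₂L₂)
L₂ − L₁ = 2.1574 − 2.1452 = 1.22×10⁻² m
α₁L₁ − α₂L₂ = 3.14×10⁻⁵×2.1452 − 13×10⁻⁶×2.1574 = 3.931308×10⁻⁵ m/K
ΔT = 1.22×10⁻² / 3.931308×10⁻⁵ = 310.329 K
T = 17.2 + 310.329 = 327.529 °C

T = 327.5 °C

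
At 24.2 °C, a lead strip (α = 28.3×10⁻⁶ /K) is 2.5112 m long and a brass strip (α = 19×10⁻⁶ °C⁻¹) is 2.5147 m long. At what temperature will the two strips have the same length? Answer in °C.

L₁(1 + α₁ΔT) = L₂(1 + α₂ΔT) ⇒ ΔT = (L₂ − L₁)/(α₁L₁ − α₂L₂)
L₂ − L₁ = 2.5147 − 2.5112 = 3.50×10⁻³ m
α₁L₁ − α₂L₂ = 28.3×10⁻⁶×2.5112 − 19×10⁻⁶×2.5147 = 2.328766×10⁻⁵ m/K
ΔT = 3.50×10⁻³ / 2.328766×10⁻⁵ = 150.294 K
T = 24.2 + 150.294 = 174.494 °C

T = 174.5 °C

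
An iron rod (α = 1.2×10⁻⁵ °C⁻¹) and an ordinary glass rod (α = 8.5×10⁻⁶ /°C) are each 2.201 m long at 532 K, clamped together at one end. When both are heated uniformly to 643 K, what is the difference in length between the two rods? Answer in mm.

ΔT = 111 K
iron: ΔL = 1.2×10⁻⁵ × 2.201 m × 111 = 2.9317×10⁻³ m = 2.9317 mm
ordinary glass: ΔL = 8.5×10⁻⁶ × 2.201 m × 111 = 2.0766×10⁻³ m = 2.0766 mm
difference = 2.9317 − 2.0766 = 0.8551 mm

0.855 mm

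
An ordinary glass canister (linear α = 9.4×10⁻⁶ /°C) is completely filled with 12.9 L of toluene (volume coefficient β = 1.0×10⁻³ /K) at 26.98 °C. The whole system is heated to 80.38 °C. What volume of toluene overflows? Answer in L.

The canister also expands: β_container ≈ 3α = 2.82×10⁻⁵ /K
Net overflow = V₀(β_liq − 3α_cont)ΔT
β − 3α = 1.00×10⁻³ − 2.82×10⁻⁵ = 9.718×10⁻⁴ /K; ΔT = 53.40 K
ΔV = 12.9 × 9.718×10⁻⁴ × 53.40 = 0.669 L

0.669 L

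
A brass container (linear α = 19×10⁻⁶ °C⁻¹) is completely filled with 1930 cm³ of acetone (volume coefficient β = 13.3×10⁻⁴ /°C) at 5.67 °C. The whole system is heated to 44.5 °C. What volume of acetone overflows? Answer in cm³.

The container also expands: β_container ≈ 3α = 5.7×10⁻⁵ /K
Net overflow = V₀(β_liq − 3α_cont)ΔT
β − 3α = 1.33×10⁻³ − 5.7×10⁻⁵ = 1.273×10⁻³ /K; ΔT = 38.83 K
ΔV = 1930 × 1.273×10⁻³ × 38.83 = 95.4 cm³

95.4 cm³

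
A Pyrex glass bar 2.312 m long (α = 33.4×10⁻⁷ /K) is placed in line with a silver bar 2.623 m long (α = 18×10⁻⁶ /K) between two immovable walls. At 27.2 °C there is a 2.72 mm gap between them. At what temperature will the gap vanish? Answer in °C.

α₁L₁ = 7.72208×10⁻⁶ m/K, α₂L₂ = 4.7214×10⁻⁵ m/K → total 5.493608×10⁻⁵ m/K
ΔT = g/(α₁L₁+α₂L₂) = 2.72×10⁻³ / 5.493608×10⁻⁵ = 49.512 K
T = 27.2 + 49.512 = 76.712 °C

T = 76.7 °C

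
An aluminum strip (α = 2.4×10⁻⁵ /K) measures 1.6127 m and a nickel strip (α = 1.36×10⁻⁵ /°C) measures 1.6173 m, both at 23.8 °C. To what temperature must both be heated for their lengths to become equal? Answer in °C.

T = 299.1 °C

L₁(1 + α₁ΔT) = L₂(1 + α₂ΔT) ⇒ ΔT = (L₂ − L₁)/(α₁L₁ − α₂L₂)
L₂ − L₁ = 1.6173 − 1.6127 = 4.60×10⁻³ m
α₁L₁ − α₂L₂ = 2.4×10⁻⁵×1.6127 − 1.36×10⁻⁵×1.6173 = 1.670952×10⁻⁵ m/K
ΔT = 4.60×10⁻³ / 1.670952×10⁻⁵ = 275.292 K
T = 23.8 + 275.292 = 299.092 °C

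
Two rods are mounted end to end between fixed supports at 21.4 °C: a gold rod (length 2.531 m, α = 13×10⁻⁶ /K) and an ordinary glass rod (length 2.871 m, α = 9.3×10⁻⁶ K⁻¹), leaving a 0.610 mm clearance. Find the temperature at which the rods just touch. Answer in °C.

α₁L₁ = 3.2903×10⁻⁵ m/K, α₂L₂ = 2.67003×10⁻⁵ m/K → total 5.96033×10⁻⁵ m/K
ΔT = g/(α₁L₁+α₂L₂) = 6.10×10⁻⁴ / 5.96033×10⁻⁵ = 10.234 K
T = 21.4 + 10.234 = 31.634 °C

T = 31.6 °C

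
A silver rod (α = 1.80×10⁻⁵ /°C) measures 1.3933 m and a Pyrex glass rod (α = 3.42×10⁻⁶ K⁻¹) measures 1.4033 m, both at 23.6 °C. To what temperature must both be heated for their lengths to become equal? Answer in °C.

Equal length when α₁L₁ΔT − α₂L₂ΔT = L₂ − L₁ = 1.00×10⁻² m
α₁L₁ = 2.50794×10⁻⁵, α₂L₂ = 4.799286×10⁻⁶ → Δ(αL) = 2.0280114×10⁻⁵ m/K
ΔT = 1.00×10⁻² / 2.0280114×10⁻⁵ = 493.094 K, so T = 23.6 + 493.094 = 516.694 °C

T = 516.7 °C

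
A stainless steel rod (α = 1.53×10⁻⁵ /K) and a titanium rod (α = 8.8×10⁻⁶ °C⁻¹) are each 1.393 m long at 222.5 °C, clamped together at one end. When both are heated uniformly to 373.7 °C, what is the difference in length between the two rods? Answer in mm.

1.37 mm

ΔT = 151.2 K
stainless steel: ΔL = 1.53×10⁻⁵ × 1.393 m × 151.2 = 3.2225×10⁻³ m = 3.2225 mm
titanium: ΔL = 8.8×10⁻⁶ × 1.393 m × 151.2 = 1.8535×10⁻³ m = 1.8535 mm
difference = 3.2225 − 1.8535 = 1.3690 mm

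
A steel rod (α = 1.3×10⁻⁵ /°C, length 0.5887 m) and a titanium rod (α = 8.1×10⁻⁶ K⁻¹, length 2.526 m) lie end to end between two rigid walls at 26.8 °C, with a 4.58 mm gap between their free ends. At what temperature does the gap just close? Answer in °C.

T = 190 °C

Gap closes when ΔL₁ + ΔL₂ = 4.58 mm = 4.58×10⁻³ m
(α₁L₁ + α₂L₂)ΔT = g
α₁L₁ + α₂L₂ = 1.3×10⁻⁵×0.5887 + 8.1×10⁻⁶×2.526 = 2.81137×10⁻⁵ m/K
ΔT = 4.58×10⁻³ / 2.81137×10⁻⁵ = 162.91 K
T = 26.8 + 162.91 = 189.71 °C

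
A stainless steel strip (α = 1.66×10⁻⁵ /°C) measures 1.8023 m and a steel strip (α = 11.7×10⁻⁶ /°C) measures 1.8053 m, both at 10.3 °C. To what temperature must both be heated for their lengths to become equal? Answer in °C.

T = 351.4 °C

Equal length when α₁L₁ΔT − α₂L₂ΔT = L₂ − L₁ = 3.00×10⁻³ m
α₁L₁ = 2.991818×10⁻⁵, α₂L₂ = 2.112201×10⁻⁵ → Δ(αL) = 8.79617×10⁻⁶ m/K
ΔT = 3.00×10⁻³ / 8.79617×10⁻⁶ = 341.058 K, so T = 10.3 + 341.058 = 351.358 °C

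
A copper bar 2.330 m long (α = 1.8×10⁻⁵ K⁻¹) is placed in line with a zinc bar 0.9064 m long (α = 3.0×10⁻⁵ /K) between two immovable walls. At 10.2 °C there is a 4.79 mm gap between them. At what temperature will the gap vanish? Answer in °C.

Gap closes when ΔL₁ + ΔL₂ = 4.79 mm = 4.79×10⁻³ m
(α₁L₁ + α₂L₂)ΔT = g
α₁L₁ + α₂L₂ = 1.8×10⁻⁵×2.330 + 3.0×10⁻⁵×0.9064 = 6.9132×10⁻⁵ m/K
ΔT = 4.79×10⁻³ / 6.9132×10⁻⁵ = 69.288 K
T = 10.2 + 69.288 = 79.488 °C

T = 79.5 °C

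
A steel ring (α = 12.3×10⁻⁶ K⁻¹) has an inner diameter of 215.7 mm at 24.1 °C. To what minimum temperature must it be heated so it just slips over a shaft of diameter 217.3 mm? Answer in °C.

T = 627 °C

Required Δd = 217.3 − 215.7 = 1.6 mm
Δd = αd₀ΔT ⇒ ΔT = Δd/(αd₀) = 1.6 / (12.3×10⁻⁶ × 215.7) = 603.07 K
T_min = 24.1 + 603.07 = 627.17 °C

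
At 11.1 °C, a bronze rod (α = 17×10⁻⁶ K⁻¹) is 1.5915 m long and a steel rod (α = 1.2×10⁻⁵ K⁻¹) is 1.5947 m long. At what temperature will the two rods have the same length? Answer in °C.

T = 415.2 °C

L₁(1 + α₁ΔT) = L₂(1 + α₂ΔT) ⇒ ΔT = (L₂ − L₁)/(α₁L₁ − α₂L₂)
L₂ − L₁ = 1.5947 − 1.5915 = 3.20×10⁻³ m
α₁L₁ − α₂L₂ = 17×10⁻⁶×1.5915 − 1.2×10⁻⁵×1.5947 = 7.9191×10⁻⁶ m/K
ΔT = 3.20×10⁻³ / 7.9191×10⁻⁶ = 404.086 K
T = 11.1 + 404.086 = 415.186 °C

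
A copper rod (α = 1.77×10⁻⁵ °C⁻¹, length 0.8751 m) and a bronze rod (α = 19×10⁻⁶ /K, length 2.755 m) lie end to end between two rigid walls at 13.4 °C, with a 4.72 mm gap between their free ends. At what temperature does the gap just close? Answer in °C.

α₁L₁ = 1.548927×10⁻⁵ m/K, α₂L₂ = 5.2345×10⁻⁵ m/K → total 6.783427×10⁻⁵ m/K
ΔT = g/(α₁L₁+α₂L₂) = 4.72×10⁻³ / 6.783427×10⁻⁵ = 69.581 K
T = 13.4 + 69.581 = 82.981 °C

T = 83.0 °C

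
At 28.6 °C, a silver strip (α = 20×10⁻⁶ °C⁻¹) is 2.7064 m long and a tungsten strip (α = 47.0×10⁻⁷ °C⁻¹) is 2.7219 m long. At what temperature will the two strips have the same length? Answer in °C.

Equal length when α₁L₁ΔT − α₂L₂ΔT = L₂ − L₁ = 1.55×10⁻² m
α₁L₁ = 5.4128×10⁻⁵, α₂L₂ = 1.279293×10⁻⁵ → Δ(αL) = 4.133507×10⁻⁵ m/K
ΔT = 1.55×10⁻² / 4.133507×10⁻⁵ = 374.984 K, so T = 28.6 + 374.984 = 403.584 °C

T = 403.6 °C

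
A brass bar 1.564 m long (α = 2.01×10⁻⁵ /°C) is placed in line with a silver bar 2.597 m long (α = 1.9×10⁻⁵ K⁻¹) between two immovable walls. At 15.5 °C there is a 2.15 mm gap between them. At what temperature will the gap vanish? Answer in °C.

α₁L₁ = 3.14364×10⁻⁵ m/K, α₂L₂ = 4.9343×10⁻⁵ m/K → total 8.07794×10⁻⁵ m/K
ΔT = g/(α₁L₁+α₂L₂) = 2.15×10⁻³ / 8.07794×10⁻⁵ = 26.616 K
T = 15.5 + 26.616 = 42.116 °C

T = 42.1 °C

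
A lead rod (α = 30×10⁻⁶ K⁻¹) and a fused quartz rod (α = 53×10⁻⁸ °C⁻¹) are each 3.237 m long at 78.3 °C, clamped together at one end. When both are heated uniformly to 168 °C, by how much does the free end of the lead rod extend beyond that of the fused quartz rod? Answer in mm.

ΔT = 89.7 K
lead: ΔL = 30×10⁻⁶ × 3.237 m × 89.7 = 8.7108×10⁻³ m = 8.7108 mm
fused quartz: ΔL = 53×10⁻⁸ × 3.237 m × 89.7 = 1.5389×10⁻⁴ m = 0.15389 mm
difference = 8.7108 − 0.15389 = 8.55691 mm

8.56 mm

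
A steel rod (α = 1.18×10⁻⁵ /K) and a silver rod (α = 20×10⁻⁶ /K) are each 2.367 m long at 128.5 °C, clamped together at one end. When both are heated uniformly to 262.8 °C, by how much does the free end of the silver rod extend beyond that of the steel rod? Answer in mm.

ΔT = 134.3 K
steel: ΔL = 1.18×10⁻⁵ × 2.367 m × 134.3 = 3.7511×10⁻³ m = 3.7511 mm
silver: ΔL = 20×10⁻⁶ × 2.367 m × 134.3 = 6.3578×10⁻³ m = 6.3578 mm
difference = 6.3578 − 3.7511 = 2.6067 mm

2.61 mm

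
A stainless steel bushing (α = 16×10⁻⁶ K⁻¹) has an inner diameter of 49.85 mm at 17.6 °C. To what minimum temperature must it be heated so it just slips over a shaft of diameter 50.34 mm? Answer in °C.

Required Δd = 50.34 − 49.85 = 0.49 mm
Δd = αd₀ΔT ⇒ ΔT = Δd/(αd₀) = 0.49 / (16×10⁻⁶ × 49.85) = 614.34 K
T_min = 17.6 + 614.34 = 631.94 °C

T = 632 °C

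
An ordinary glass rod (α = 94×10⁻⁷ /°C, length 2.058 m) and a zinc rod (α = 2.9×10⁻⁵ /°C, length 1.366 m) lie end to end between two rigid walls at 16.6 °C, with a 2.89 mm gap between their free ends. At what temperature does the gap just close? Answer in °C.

Gap closes when ΔL₁ + ΔL₂ = 2.89 mm = 2.89×10⁻³ m
(α₁L₁ + α₂L₂)ΔT = g
α₁L₁ + α₂L₂ = 94×10⁻⁷×2.058 + 2.9×10⁻⁵×1.366 = 5.89592×10⁻⁵ m/K
ΔT = 2.89×10⁻³ / 5.89592×10⁻⁵ = 49.017 K
T = 16.6 + 49.017 = 65.617 °C

T = 65.6 °C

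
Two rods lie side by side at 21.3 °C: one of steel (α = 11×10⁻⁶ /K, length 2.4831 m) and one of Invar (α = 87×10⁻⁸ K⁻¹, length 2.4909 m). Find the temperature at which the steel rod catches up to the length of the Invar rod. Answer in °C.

L₁(1 + α₁ΔT) = L₂(1 + α₂ΔT) ⇒ ΔT = (L₂ − L₁)/(α₁L₁ − α₂L₂)
L₂ − L₁ = 2.4909 − 2.4831 = 7.80×10⁻³ m
α₁L₁ − α₂L₂ = 11×10⁻⁶×2.4831 − 87×10⁻⁸×2.4909 = 2.5147017×10⁻⁵ m/K
ΔT = 7.80×10⁻³ / 2.5147017×10⁻⁵ = 310.176 K
T = 21.3 + 310.176 = 331.476 °C

T = 331.5 °C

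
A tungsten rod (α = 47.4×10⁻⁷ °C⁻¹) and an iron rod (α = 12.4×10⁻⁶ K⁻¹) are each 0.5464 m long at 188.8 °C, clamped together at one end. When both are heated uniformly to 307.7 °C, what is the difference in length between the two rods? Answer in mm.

0.498 mm

ΔT = 118.9 K
tungsten: ΔL = 47.4×10⁻⁷ × 0.5464 m × 118.9 = 3.0794×10⁻⁴ m = 0.30794 mm
iron: ΔL = 12.4×10⁻⁶ × 0.5464 m × 118.9 = 8.0559×10⁻⁴ m = 0.80559 mm
difference = 0.80559 − 0.30794 = 0.49765 mm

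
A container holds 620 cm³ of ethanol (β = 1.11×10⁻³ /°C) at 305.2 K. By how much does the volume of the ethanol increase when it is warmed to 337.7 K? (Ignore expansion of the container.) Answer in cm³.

ΔV = 22.4 cm³

|ΔT| = |337.7 − 305.2| = 32.5 K
ΔV = βV₀ΔT = (1.11×10⁻³)(620)(32.5) = 22.4 cm³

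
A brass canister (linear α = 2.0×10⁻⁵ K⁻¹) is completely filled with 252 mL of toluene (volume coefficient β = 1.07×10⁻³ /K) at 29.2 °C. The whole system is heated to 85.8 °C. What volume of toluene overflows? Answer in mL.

14.4 mL

The canister also expands: β_container ≈ 3α = 6.0×10⁻⁵ /K
Net overflow = V₀(β_liq − 3α_cont)ΔT
β − 3α = 1.07×10⁻³ − 6.0×10⁻⁵ = 1.01×10⁻³ /K; ΔT = 56.6 K
ΔV = 252 × 1.01×10⁻³ × 56.6 = 14.4 mL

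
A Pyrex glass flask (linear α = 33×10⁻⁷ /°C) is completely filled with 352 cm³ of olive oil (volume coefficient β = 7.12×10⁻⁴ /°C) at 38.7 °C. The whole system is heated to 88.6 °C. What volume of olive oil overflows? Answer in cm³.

12.3 cm³

The flask also expands: β_container ≈ 3α = 9.9×10⁻⁶ /K
Net overflow = V₀(β_liq − 3α_cont)ΔT
β − 3α = 7.12×10⁻⁴ − 9.9×10⁻⁶ = 7.021×10⁻⁴ /K; ΔT = 49.9 K
ΔV = 352 × 7.021×10⁻⁴ × 49.9 = 12.3 cm³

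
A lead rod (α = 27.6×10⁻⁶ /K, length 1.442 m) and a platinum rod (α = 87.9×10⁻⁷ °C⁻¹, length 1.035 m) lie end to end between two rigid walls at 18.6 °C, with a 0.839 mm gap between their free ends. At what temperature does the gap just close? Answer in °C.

α₁L₁ = 3.97992×10⁻⁵ m/K, α₂L₂ = 9.09765×10⁻⁶ m/K → total 4.889685×10⁻⁵ m/K
ΔT = g/(α₁L₁+α₂L₂) = 8.39×10⁻⁴ / 4.889685×10⁻⁵ = 17.159 K
T = 18.6 + 17.159 = 35.759 °C

T = 35.8 °C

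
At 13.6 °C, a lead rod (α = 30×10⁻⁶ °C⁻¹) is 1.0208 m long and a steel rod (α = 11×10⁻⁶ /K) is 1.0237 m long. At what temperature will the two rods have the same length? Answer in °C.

L₁(1 + α₁ΔT) = L₂(1 + α₂ΔT) ⇒ ΔT = (L₂ − L₁)/(α₁L₁ − α₂L₂)
L₂ − L₁ = 1.0237 − 1.0208 = 2.90×10⁻³ m
α₁L₁ − α₂L₂ = 30×10⁻⁶×1.0208 − 11×10⁻⁶×1.0237 = 1.93633×10⁻⁵ m/K
ΔT = 2.90×10⁻³ / 1.93633×10⁻⁵ = 149.768 K
T = 13.6 + 149.768 = 163.368 °C

T = 163.4 °C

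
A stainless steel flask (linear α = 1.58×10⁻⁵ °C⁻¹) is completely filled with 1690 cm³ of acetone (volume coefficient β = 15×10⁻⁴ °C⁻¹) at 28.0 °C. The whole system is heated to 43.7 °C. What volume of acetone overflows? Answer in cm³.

The flask also expands: β_container ≈ 3α = 4.74×10⁻⁵ /K
Net overflow = V₀(β_liq − 3α_cont)ΔT
β − 3α = 1.50×10⁻³ − 4.74×10⁻⁵ = 1.4526×10⁻³ /K; ΔT = 15.7 K
ΔV = 1690 × 1.4526×10⁻³ × 15.7 = 38.5 cm³

38.5 cm³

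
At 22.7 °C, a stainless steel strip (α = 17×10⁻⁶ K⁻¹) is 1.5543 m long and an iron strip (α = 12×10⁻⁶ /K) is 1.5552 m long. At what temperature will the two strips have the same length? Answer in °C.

T = 138.7 °C

L₁(1 + α₁ΔT) = L₂(1 + α₂ΔT) ⇒ ΔT = (L₂ − L₁)/(α₁L₁ − α₂L₂)
L₂ − L₁ = 1.5552 − 1.5543 = 9.00×10⁻⁴ m
α₁L₁ − α₂L₂ = 17×10⁻⁶×1.5543 − 12×10⁻⁶×1.5552 = 7.7607×10⁻⁶ m/K
ΔT = 9.00×10⁻⁴ / 7.7607×10⁻⁶ = 115.969 K
T = 22.7 + 115.969 = 138.669 °C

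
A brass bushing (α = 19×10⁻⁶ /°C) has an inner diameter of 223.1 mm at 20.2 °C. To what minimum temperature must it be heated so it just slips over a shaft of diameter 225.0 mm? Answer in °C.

T = 468 °C

Required Δd = 225.0 − 223.1 = 1.9 mm
Δd = αd₀ΔT ⇒ ΔT = Δd/(αd₀) = 1.9 / (19×10⁻⁶ × 223.1) = 448.23 K
T_min = 20.2 + 448.23 = 468.43 °C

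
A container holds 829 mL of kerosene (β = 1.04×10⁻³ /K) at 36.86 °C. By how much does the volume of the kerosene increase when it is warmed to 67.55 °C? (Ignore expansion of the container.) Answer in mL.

ΔV = 26.5 mL

|ΔT| = |67.55 − 36.86| = 30.69 K
ΔV = βV₀ΔT = (1.04×10⁻³)(829)(30.69) = 26.5 mL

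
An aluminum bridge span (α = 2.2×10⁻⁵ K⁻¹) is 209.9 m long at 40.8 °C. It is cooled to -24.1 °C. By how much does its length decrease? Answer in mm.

|ΔT| = |-24.1 − 40.8| = 64.9 K
ΔL = αL₀ΔT = (2.2×10⁻⁵)(209.9)(64.9) = 3.00×10⁻¹ m

ΔL = 300 mm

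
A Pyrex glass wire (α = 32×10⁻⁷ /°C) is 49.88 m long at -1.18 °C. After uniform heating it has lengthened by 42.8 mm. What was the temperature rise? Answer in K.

ΔL = αL₀ΔT ⇒ ΔT = ΔL / (αL₀)
ΔT = 42.8×10⁻³ m / (32×10⁻⁷ × 49.88 m) = 268.14 K

ΔT = 268 K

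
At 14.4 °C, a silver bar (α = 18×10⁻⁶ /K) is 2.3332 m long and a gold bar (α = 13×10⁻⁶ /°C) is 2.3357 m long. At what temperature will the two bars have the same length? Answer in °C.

T = 229.3 °C

L₁(1 + α₁ΔT) = L₂(1 + α₂ΔT) ⇒ ΔT = (L₂ − L₁)/(α₁L₁ − α₂L₂)
L₂ − L₁ = 2.3357 − 2.3332 = 2.50×10⁻³ m
α₁L₁ − α₂L₂ = 18×10⁻⁶×2.3332 − 13×10⁻⁶×2.3357 = 1.16335×10⁻⁵ m/K
ΔT = 2.50×10⁻³ / 1.16335×10⁻⁵ = 214.897 K
T = 14.4 + 214.897 = 229.297 °C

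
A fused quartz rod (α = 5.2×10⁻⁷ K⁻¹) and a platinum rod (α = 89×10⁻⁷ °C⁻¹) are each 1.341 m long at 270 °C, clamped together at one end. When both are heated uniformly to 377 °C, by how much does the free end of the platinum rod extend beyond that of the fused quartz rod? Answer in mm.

1.20 mm

ΔT = 107 K
fused quartz: ΔL = 5.2×10⁻⁷ × 1.341 m × 107 = 7.4613×10⁻⁵ m = 0.074613 mm
platinum: ΔL = 89×10⁻⁷ × 1.341 m × 107 = 1.2770×10⁻³ m = 1.2770 mm
difference = 1.2770 − 0.074613 = 1.202387 mm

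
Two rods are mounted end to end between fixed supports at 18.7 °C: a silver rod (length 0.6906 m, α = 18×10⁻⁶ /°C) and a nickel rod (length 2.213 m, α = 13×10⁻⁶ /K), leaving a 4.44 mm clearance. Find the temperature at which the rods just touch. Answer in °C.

Gap closes when ΔL₁ + ΔL₂ = 4.44 mm = 4.44×10⁻³ m
(α₁L₁ + α₂L₂)ΔT = g
α₁L₁ + α₂L₂ = 18×10⁻⁶×0.6906 + 13×10⁻⁶×2.213 = 4.11998×10⁻⁵ m/K
ΔT = 4.44×10⁻³ / 4.11998×10⁻⁵ = 107.77 K
T = 18.7 + 107.77 = 126.47 °C

T = 126 °C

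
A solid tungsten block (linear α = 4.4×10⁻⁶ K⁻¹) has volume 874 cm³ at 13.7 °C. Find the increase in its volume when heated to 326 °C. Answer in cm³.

ΔV = 3.60 cm³

Isotropic solid: β ≈ 3α = 1.3×10⁻⁵ /K; ΔT = 312.3 K
ΔV = 3αV₀ΔT = 3(4.4×10⁻⁶)(874)(312.3) = 3.60 cm³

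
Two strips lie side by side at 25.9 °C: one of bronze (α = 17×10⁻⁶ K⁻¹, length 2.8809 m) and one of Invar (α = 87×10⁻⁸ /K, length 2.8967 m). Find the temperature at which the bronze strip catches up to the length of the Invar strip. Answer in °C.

T = 366.0 °C

L₁(1 + α₁ΔT) = L₂(1 + α₂ΔT) ⇒ ΔT = (L₂ − L₁)/(α₁L₁ − α₂L₂)
L₂ − L₁ = 2.8967 − 2.8809 = 1.58×10⁻² m
α₁L₁ − α₂L₂ = 17×10⁻⁶×2.8809 − 87×10⁻⁸×2.8967 = 4.6455171×10⁻⁵ m/K
ΔT = 1.58×10⁻² / 4.6455171×10⁻⁵ = 340.113 K
T = 25.9 + 340.113 = 366.013 °C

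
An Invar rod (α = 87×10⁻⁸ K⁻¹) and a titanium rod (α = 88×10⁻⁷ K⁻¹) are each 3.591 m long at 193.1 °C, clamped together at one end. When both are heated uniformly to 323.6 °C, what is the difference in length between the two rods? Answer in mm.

3.72 mm

ΔT = 130.5 K
Invar: ΔL = 87×10⁻⁸ × 3.591 m × 130.5 = 4.0770×10⁻⁴ m = 0.40770 mm
titanium: ΔL = 88×10⁻⁷ × 3.591 m × 130.5 = 4.1239×10⁻³ m = 4.1239 mm
difference = 4.1239 − 0.40770 = 3.7162 mm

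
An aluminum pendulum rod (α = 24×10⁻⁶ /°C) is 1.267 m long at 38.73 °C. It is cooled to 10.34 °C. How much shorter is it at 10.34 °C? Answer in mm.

|ΔT| = |10.34 − 38.73| = 28.39 K
ΔL = αL₀ΔT = (24×10⁻⁶)(1.267)(28.39) = 8.63×10⁻⁴ m

ΔL = 0.863 mm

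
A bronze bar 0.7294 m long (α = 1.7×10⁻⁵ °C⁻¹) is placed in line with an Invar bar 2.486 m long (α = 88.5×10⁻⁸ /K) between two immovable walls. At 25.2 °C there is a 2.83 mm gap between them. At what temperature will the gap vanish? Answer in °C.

T = 219 °C

α₁L₁ = 1.23998×10⁻⁵ m/K, α₂L₂ = 2.20011×10⁻⁶ m/K → total 1.459991×10⁻⁵ m/K
ΔT = g/(α₁L₁+α₂L₂) = 2.83×10⁻³ / 1.459991×10⁻⁵ = 193.84 K
T = 25.2 + 193.84 = 219.04 °C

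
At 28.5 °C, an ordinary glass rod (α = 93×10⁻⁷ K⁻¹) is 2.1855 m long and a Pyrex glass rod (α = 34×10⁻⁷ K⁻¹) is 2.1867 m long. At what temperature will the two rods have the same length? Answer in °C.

T = 121.6 °C

L₁(1 + α₁ΔT) = L₂(1 + α₂ΔT) ⇒ ΔT = (L₂ − L₁)/(α₁L₁ − α₂L₂)
L₂ − L₁ = 2.1867 − 2.1855 = 1.20×10⁻³ m
α₁L₁ − α₂L₂ = 93×10⁻⁷×2.1855 − 34×10⁻⁷×2.1867 = 1.289037×10⁻⁵ m/K
ΔT = 1.20×10⁻³ / 1.289037×10⁻⁵ = 93.093 K
T = 28.5 + 93.093 = 121.593 °C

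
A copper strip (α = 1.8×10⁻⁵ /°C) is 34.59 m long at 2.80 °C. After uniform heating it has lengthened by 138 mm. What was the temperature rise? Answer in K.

ΔL = αL₀ΔT ⇒ ΔT = ΔL / (αL₀)
ΔT = 138×10⁻³ m / (1.8×10⁻⁵ × 34.59 m) = 221.64 K

ΔT = 222 K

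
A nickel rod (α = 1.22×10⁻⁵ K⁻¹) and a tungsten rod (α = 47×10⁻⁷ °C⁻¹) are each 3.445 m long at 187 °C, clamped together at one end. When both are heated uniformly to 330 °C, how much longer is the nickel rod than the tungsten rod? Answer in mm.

ΔT = 143 K
nickel: ΔL = 1.22×10⁻⁵ × 3.445 m × 143 = 6.0101×10⁻³ m = 6.0101 mm
tungsten: ΔL = 47×10⁻⁷ × 3.445 m × 143 = 2.3154×10⁻³ m = 2.3154 mm
difference = 6.0101 − 2.3154 = 3.6947 mm

3.69 mm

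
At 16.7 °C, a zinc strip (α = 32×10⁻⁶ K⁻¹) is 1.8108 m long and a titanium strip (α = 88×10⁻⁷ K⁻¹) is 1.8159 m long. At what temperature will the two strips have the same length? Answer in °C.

L₁(1 + α₁ΔT) = L₂(1 + α₂ΔT) ⇒ ΔT = (L₂ − L₁)/(α₁L₁ − α₂L₂)
L₂ − L₁ = 1.8159 − 1.8108 = 5.10×10⁻³ m
α₁L₁ − α₂L₂ = 32×10⁻⁶×1.8108 − 88×10⁻⁷×1.8159 = 4.196568×10⁻⁵ m/K
ΔT = 5.10×10⁻³ / 4.196568×10⁻⁵ = 121.528 K
T = 16.7 + 121.528 = 138.228 °C

T = 138.2 °C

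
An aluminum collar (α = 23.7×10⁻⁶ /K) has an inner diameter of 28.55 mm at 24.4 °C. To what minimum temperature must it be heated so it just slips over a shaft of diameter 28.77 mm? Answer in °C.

Required Δd = 28.77 − 28.55 = 0.22 mm
Δd = αd₀ΔT ⇒ ΔT = Δd/(αd₀) = 0.22 / (23.7×10⁻⁶ × 28.55) = 325.14 K
T_min = 24.4 + 325.14 = 349.54 °C

T = 350 °C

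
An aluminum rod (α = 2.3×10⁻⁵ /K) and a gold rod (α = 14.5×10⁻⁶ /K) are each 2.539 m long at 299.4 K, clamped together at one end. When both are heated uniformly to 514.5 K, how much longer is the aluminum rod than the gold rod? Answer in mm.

ΔT = 215.1 K
aluminum: ΔL = 2.3×10⁻⁵ × 2.539 m × 215.1 = 1.2561×10⁻² m = 12.561 mm
gold: ΔL = 14.5×10⁻⁶ × 2.539 m × 215.1 = 7.9190×10⁻³ m = 7.9190 mm
difference = 12.561 − 7.9190 = 4.642 mm

4.64 mm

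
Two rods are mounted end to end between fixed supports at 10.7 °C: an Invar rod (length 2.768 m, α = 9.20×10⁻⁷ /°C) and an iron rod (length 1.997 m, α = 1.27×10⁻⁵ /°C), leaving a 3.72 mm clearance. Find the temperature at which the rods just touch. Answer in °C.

T = 144 °C

Gap closes when ΔL₁ + ΔL₂ = 3.72 mm = 3.72×10⁻³ m
(α₁L₁ + α₂L₂)ΔT = g
α₁L₁ + α₂L₂ = 9.20×10⁻⁷×2.768 + 1.27×10⁻⁵×1.997 = 2.790846×10⁻⁵ m/K
ΔT = 3.72×10⁻³ / 2.790846×10⁻⁵ = 133.29 K
T = 10.7 + 133.29 = 143.99 °C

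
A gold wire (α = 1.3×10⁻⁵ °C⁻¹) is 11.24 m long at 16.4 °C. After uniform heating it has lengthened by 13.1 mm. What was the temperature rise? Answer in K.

ΔL = αL₀ΔT ⇒ ΔT = ΔL / (αL₀)
ΔT = 13.1×10⁻³ m / (1.3×10⁻⁵ × 11.24 m) = 89.652 K

ΔT = 89.7 K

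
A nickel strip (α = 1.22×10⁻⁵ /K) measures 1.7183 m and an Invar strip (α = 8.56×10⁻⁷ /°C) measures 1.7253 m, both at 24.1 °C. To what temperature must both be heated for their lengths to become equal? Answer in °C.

Equal length when α₁L₁ΔT − α₂L₂ΔT = L₂ − L₁ = 7.00×10⁻³ m
α₁L₁ = 2.096326×10⁻⁵, α₂L₂ = 1.4768568×10⁻⁶ → Δ(αL) = 1.94864032×10⁻⁵ m/K
ΔT = 7.00×10⁻³ / 1.94864032×10⁻⁵ = 359.225 K, so T = 24.1 + 359.225 = 383.325 °C

T = 383.3 °C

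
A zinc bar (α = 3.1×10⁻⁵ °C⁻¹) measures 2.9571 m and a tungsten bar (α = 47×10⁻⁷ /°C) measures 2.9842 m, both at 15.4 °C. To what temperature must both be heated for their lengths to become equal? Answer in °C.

T = 364.4 °C

Equal length when α₁L₁ΔT − α₂L₂ΔT = L₂ − L₁ = 2.71×10⁻² m
α₁L₁ = 9.16701×10⁻⁵, α₂L₂ = 1.402574×10⁻⁵ → Δ(αL) = 7.764436×10⁻⁵ m/K
ΔT = 2.71×10⁻² / 7.764436×10⁻⁵ = 349.027 K, so T = 15.4 + 349.027 = 364.427 °C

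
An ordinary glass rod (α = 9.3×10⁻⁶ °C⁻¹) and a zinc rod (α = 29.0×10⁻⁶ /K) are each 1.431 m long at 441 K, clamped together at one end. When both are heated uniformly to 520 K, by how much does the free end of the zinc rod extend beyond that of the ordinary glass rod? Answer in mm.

2.23 mm

ΔT = 79 K
ordinary glass: ΔL = 9.3×10⁻⁶ × 1.431 m × 79 = 1.0514×10⁻³ m = 1.0514 mm
zinc: ΔL = 29.0×10⁻⁶ × 1.431 m × 79 = 3.2784×10⁻³ m = 3.2784 mm
difference = 3.2784 − 1.0514 = 2.2270 mm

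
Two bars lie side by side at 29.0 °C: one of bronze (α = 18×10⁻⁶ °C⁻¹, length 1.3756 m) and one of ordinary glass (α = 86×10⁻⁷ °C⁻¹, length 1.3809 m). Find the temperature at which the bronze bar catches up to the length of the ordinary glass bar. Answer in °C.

Equal length when α₁L₁ΔT − α₂L₂ΔT = L₂ − L₁ = 5.30×10⁻³ m
α₁L₁ = 2.47608×10⁻⁵, α₂L₂ = 1.187574×10⁻⁵ → Δ(αL) = 1.288506×10⁻⁵ m/K
ΔT = 5.30×10⁻³ / 1.288506×10⁻⁵ = 411.329 K, so T = 29.0 + 411.329 = 440.329 °C

T = 440.3 °C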